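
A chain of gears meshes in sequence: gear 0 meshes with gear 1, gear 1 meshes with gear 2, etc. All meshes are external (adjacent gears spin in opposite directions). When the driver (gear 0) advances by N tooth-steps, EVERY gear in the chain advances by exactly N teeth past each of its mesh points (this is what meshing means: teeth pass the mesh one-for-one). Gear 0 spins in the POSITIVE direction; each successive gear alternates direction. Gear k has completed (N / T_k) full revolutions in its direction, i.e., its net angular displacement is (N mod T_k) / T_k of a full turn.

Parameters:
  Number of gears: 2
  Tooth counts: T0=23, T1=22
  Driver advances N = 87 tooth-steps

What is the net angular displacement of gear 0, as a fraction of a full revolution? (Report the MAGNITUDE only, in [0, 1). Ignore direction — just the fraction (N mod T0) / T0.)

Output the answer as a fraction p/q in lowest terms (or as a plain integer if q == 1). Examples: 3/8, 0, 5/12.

Chain of 2 gears, tooth counts: [23, 22]
  gear 0: T0=23, direction=positive, advance = 87 mod 23 = 18 teeth = 18/23 turn
  gear 1: T1=22, direction=negative, advance = 87 mod 22 = 21 teeth = 21/22 turn
Gear 0: 87 mod 23 = 18
Fraction = 18 / 23 = 18/23 (gcd(18,23)=1) = 18/23

Answer: 18/23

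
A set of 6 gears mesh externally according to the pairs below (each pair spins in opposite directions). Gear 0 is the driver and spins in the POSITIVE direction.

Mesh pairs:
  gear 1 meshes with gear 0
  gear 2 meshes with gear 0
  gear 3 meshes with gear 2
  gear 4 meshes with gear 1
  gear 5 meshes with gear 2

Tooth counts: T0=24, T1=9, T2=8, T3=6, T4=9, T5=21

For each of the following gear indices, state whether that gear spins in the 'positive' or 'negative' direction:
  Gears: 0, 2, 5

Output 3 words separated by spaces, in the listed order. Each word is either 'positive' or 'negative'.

Gear 0 (driver): positive (depth 0)
  gear 1: meshes with gear 0 -> depth 1 -> negative (opposite of gear 0)
  gear 2: meshes with gear 0 -> depth 1 -> negative (opposite of gear 0)
  gear 3: meshes with gear 2 -> depth 2 -> positive (opposite of gear 2)
  gear 4: meshes with gear 1 -> depth 2 -> positive (opposite of gear 1)
  gear 5: meshes with gear 2 -> depth 2 -> positive (opposite of gear 2)
Queried indices 0, 2, 5 -> positive, negative, positive

Answer: positive negative positive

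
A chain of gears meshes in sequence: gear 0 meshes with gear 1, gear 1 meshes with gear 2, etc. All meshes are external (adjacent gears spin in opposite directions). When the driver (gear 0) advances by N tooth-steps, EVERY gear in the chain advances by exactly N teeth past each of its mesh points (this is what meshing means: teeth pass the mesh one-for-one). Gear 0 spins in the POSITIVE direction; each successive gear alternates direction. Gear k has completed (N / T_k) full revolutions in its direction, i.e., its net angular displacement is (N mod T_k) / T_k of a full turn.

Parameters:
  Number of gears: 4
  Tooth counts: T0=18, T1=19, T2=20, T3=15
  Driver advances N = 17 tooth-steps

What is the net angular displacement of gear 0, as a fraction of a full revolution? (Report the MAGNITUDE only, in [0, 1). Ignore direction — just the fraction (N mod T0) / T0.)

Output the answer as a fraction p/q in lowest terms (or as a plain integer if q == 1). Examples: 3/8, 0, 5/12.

Chain of 4 gears, tooth counts: [18, 19, 20, 15]
  gear 0: T0=18, direction=positive, advance = 17 mod 18 = 17 teeth = 17/18 turn
  gear 1: T1=19, direction=negative, advance = 17 mod 19 = 17 teeth = 17/19 turn
  gear 2: T2=20, direction=positive, advance = 17 mod 20 = 17 teeth = 17/20 turn
  gear 3: T3=15, direction=negative, advance = 17 mod 15 = 2 teeth = 2/15 turn
Gear 0: 17 mod 18 = 17
Fraction = 17 / 18 = 17/18 (gcd(17,18)=1) = 17/18

Answer: 17/18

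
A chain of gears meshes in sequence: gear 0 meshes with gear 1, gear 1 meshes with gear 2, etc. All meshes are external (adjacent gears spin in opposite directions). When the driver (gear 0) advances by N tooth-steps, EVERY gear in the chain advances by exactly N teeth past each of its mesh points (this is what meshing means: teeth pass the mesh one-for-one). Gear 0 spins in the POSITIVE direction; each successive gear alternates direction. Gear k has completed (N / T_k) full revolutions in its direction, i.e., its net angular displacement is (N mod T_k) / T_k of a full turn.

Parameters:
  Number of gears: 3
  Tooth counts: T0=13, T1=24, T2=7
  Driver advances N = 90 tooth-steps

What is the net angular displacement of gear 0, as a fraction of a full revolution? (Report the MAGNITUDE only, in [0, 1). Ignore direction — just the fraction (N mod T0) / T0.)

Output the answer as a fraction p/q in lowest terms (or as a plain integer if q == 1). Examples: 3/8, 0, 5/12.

Chain of 3 gears, tooth counts: [13, 24, 7]
  gear 0: T0=13, direction=positive, advance = 90 mod 13 = 12 teeth = 12/13 turn
  gear 1: T1=24, direction=negative, advance = 90 mod 24 = 18 teeth = 18/24 turn
  gear 2: T2=7, direction=positive, advance = 90 mod 7 = 6 teeth = 6/7 turn
Gear 0: 90 mod 13 = 12
Fraction = 12 / 13 = 12/13 (gcd(12,13)=1) = 12/13

Answer: 12/13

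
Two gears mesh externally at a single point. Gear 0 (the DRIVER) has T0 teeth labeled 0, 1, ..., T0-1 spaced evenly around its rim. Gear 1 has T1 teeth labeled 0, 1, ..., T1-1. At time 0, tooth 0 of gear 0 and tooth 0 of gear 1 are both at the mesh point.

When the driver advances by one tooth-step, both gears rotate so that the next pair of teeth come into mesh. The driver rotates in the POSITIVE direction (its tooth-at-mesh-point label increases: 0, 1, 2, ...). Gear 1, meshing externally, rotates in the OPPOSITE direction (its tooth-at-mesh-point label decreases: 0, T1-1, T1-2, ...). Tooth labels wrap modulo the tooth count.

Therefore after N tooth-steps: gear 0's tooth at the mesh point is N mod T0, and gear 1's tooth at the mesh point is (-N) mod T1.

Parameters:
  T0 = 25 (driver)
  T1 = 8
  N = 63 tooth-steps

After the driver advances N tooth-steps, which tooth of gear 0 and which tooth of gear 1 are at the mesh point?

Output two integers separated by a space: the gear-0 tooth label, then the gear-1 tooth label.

Answer: 13 1

Derivation:
Gear 0 (driver, T0=25): tooth at mesh = N mod T0
  63 = 2 * 25 + 13, so 63 mod 25 = 13
  gear 0 tooth = 13
Gear 1 (driven, T1=8): tooth at mesh = (-N) mod T1
  63 = 7 * 8 + 7, so 63 mod 8 = 7
  (-63) mod 8 = (-7) mod 8 = 8 - 7 = 1
Mesh after 63 steps: gear-0 tooth 13 meets gear-1 tooth 1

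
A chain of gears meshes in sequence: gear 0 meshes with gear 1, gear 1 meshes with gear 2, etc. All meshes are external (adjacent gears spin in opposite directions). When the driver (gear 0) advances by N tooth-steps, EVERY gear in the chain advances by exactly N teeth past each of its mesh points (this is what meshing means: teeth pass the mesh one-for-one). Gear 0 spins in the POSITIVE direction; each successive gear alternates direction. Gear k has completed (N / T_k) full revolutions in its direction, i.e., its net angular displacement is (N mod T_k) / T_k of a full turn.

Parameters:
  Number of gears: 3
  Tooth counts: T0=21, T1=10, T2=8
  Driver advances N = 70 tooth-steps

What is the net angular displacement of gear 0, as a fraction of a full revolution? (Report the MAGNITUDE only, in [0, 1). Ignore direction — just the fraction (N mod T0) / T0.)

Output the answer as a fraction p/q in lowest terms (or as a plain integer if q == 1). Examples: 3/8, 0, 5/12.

Chain of 3 gears, tooth counts: [21, 10, 8]
  gear 0: T0=21, direction=positive, advance = 70 mod 21 = 7 teeth = 7/21 turn
  gear 1: T1=10, direction=negative, advance = 70 mod 10 = 0 teeth = 0/10 turn
  gear 2: T2=8, direction=positive, advance = 70 mod 8 = 6 teeth = 6/8 turn
Gear 0: 70 mod 21 = 7
Fraction = 7 / 21 = 1/3 (gcd(7,21)=7) = 1/3

Answer: 1/3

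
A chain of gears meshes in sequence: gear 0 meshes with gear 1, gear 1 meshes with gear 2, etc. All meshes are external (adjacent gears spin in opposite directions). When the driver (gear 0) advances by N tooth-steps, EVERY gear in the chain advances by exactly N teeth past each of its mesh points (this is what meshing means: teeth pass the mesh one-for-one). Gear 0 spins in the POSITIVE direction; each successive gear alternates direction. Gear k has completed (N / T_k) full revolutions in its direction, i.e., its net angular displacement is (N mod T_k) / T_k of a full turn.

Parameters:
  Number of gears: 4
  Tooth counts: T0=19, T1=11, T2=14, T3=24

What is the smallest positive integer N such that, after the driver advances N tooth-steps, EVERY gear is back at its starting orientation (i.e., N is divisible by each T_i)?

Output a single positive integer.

Answer: 35112

Derivation:
Gear k returns to start when N is a multiple of T_k.
All gears at start simultaneously when N is a common multiple of [19, 11, 14, 24]; the smallest such N is lcm(19, 11, 14, 24).
Start: lcm = T0 = 19
Fold in T1=11: gcd(19, 11) = 1; lcm(19, 11) = 19 * 11 / 1 = 209 / 1 = 209
Fold in T2=14: gcd(209, 14) = 1; lcm(209, 14) = 209 * 14 / 1 = 2926 / 1 = 2926
Fold in T3=24: gcd(2926, 24) = 2; lcm(2926, 24) = 2926 * 24 / 2 = 70224 / 2 = 35112
Full cycle length = 35112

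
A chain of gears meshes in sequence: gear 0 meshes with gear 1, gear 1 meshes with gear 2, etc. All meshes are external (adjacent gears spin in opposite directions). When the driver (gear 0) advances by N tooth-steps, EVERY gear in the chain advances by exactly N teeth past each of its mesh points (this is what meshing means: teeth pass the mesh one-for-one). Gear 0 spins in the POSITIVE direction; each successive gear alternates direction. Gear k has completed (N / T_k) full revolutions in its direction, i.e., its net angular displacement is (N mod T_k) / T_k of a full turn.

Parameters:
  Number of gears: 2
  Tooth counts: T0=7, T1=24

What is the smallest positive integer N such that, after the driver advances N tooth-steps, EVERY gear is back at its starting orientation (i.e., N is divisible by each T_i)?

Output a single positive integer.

Gear k returns to start when N is a multiple of T_k.
All gears at start simultaneously when N is a common multiple of [7, 24]; the smallest such N is lcm(7, 24).
Start: lcm = T0 = 7
Fold in T1=24: gcd(7, 24) = 1; lcm(7, 24) = 7 * 24 / 1 = 168 / 1 = 168
Full cycle length = 168

Answer: 168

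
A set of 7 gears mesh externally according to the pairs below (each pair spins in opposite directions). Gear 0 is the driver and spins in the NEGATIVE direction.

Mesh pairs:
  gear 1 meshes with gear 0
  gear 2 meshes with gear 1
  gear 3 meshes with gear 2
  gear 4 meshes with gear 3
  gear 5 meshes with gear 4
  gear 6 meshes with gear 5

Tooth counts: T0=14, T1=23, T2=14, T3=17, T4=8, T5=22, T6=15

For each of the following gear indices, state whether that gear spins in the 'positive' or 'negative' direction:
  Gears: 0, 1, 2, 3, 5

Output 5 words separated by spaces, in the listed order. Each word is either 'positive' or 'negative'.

Gear 0 (driver): negative (depth 0)
  gear 1: meshes with gear 0 -> depth 1 -> positive (opposite of gear 0)
  gear 2: meshes with gear 1 -> depth 2 -> negative (opposite of gear 1)
  gear 3: meshes with gear 2 -> depth 3 -> positive (opposite of gear 2)
  gear 4: meshes with gear 3 -> depth 4 -> negative (opposite of gear 3)
  gear 5: meshes with gear 4 -> depth 5 -> positive (opposite of gear 4)
  gear 6: meshes with gear 5 -> depth 6 -> negative (opposite of gear 5)
Queried indices 0, 1, 2, 3, 5 -> negative, positive, negative, positive, positive

Answer: negative positive negative positive positive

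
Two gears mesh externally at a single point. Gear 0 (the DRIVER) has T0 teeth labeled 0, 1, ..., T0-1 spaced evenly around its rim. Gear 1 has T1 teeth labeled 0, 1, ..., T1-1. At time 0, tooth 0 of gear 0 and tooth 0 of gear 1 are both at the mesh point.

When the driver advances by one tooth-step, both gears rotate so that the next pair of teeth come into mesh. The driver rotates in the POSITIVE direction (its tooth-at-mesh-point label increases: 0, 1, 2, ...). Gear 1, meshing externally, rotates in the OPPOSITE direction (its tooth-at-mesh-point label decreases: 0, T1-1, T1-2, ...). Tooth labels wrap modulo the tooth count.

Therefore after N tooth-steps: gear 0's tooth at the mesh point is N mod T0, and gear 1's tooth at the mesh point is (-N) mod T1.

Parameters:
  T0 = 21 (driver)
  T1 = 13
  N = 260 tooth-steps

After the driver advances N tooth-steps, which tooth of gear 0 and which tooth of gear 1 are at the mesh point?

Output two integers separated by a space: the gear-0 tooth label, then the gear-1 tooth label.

Gear 0 (driver, T0=21): tooth at mesh = N mod T0
  260 = 12 * 21 + 8, so 260 mod 21 = 8
  gear 0 tooth = 8
Gear 1 (driven, T1=13): tooth at mesh = (-N) mod T1
  260 = 20 * 13 + 0, so 260 mod 13 = 0
  (-260) mod 13 = 0
Mesh after 260 steps: gear-0 tooth 8 meets gear-1 tooth 0

Answer: 8 0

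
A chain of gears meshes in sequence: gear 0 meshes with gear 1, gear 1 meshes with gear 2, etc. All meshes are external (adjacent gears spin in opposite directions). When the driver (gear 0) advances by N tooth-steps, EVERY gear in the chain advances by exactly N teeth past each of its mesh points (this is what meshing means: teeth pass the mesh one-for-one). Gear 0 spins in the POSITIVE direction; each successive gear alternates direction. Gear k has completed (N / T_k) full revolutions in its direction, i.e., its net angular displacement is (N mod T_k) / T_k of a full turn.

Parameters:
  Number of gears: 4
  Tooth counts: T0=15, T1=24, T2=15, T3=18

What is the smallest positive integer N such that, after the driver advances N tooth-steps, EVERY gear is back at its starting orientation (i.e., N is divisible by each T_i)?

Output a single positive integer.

Gear k returns to start when N is a multiple of T_k.
All gears at start simultaneously when N is a common multiple of [15, 24, 15, 18]; the smallest such N is lcm(15, 24, 15, 18).
Start: lcm = T0 = 15
Fold in T1=24: gcd(15, 24) = 3; lcm(15, 24) = 15 * 24 / 3 = 360 / 3 = 120
Fold in T2=15: gcd(120, 15) = 15; lcm(120, 15) = 120 * 15 / 15 = 1800 / 15 = 120
Fold in T3=18: gcd(120, 18) = 6; lcm(120, 18) = 120 * 18 / 6 = 2160 / 6 = 360
Full cycle length = 360

Answer: 360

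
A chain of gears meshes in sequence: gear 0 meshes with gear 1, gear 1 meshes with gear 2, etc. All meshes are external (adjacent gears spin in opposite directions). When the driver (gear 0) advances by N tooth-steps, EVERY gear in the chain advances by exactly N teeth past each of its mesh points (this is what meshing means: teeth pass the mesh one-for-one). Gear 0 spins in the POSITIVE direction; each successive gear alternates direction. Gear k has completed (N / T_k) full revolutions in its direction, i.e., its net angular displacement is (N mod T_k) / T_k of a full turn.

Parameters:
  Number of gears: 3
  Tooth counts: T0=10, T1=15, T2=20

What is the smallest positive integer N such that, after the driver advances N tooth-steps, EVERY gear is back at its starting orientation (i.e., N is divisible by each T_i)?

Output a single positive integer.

Gear k returns to start when N is a multiple of T_k.
All gears at start simultaneously when N is a common multiple of [10, 15, 20]; the smallest such N is lcm(10, 15, 20).
Start: lcm = T0 = 10
Fold in T1=15: gcd(10, 15) = 5; lcm(10, 15) = 10 * 15 / 5 = 150 / 5 = 30
Fold in T2=20: gcd(30, 20) = 10; lcm(30, 20) = 30 * 20 / 10 = 600 / 10 = 60
Full cycle length = 60

Answer: 60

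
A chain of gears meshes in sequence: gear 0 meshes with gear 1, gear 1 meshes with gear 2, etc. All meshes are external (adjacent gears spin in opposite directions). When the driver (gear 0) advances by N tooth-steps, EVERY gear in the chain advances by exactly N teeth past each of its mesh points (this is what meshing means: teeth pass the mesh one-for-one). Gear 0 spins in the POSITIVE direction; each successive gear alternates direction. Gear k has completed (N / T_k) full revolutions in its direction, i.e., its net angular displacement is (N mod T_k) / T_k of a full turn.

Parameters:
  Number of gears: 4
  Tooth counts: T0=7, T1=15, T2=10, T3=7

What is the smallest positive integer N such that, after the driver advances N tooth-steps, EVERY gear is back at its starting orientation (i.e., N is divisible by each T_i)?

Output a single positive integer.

Gear k returns to start when N is a multiple of T_k.
All gears at start simultaneously when N is a common multiple of [7, 15, 10, 7]; the smallest such N is lcm(7, 15, 10, 7).
Start: lcm = T0 = 7
Fold in T1=15: gcd(7, 15) = 1; lcm(7, 15) = 7 * 15 / 1 = 105 / 1 = 105
Fold in T2=10: gcd(105, 10) = 5; lcm(105, 10) = 105 * 10 / 5 = 1050 / 5 = 210
Fold in T3=7: gcd(210, 7) = 7; lcm(210, 7) = 210 * 7 / 7 = 1470 / 7 = 210
Full cycle length = 210

Answer: 210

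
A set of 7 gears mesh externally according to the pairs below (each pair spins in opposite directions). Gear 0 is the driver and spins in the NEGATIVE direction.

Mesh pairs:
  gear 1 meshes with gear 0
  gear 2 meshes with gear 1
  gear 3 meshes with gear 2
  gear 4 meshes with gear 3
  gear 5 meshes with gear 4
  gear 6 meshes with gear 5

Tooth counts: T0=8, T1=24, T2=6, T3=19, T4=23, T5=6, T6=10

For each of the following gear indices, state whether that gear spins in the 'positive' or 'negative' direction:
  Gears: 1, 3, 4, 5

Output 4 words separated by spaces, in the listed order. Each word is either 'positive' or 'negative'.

Answer: positive positive negative positive

Derivation:
Gear 0 (driver): negative (depth 0)
  gear 1: meshes with gear 0 -> depth 1 -> positive (opposite of gear 0)
  gear 2: meshes with gear 1 -> depth 2 -> negative (opposite of gear 1)
  gear 3: meshes with gear 2 -> depth 3 -> positive (opposite of gear 2)
  gear 4: meshes with gear 3 -> depth 4 -> negative (opposite of gear 3)
  gear 5: meshes with gear 4 -> depth 5 -> positive (opposite of gear 4)
  gear 6: meshes with gear 5 -> depth 6 -> negative (opposite of gear 5)
Queried indices 1, 3, 4, 5 -> positive, positive, negative, positive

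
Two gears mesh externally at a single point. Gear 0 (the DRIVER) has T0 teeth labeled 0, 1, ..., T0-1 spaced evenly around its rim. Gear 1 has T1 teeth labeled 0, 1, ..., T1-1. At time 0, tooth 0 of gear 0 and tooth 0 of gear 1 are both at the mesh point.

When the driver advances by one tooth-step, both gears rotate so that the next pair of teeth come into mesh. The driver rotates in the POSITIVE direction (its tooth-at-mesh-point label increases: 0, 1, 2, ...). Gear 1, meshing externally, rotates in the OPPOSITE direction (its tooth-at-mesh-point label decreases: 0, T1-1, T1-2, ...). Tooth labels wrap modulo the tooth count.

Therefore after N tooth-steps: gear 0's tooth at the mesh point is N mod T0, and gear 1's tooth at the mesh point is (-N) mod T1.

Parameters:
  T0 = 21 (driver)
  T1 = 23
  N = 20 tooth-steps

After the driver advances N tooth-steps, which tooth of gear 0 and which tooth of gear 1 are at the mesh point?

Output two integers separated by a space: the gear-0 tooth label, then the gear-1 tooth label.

Answer: 20 3

Derivation:
Gear 0 (driver, T0=21): tooth at mesh = N mod T0
  20 = 0 * 21 + 20, so 20 mod 21 = 20
  gear 0 tooth = 20
Gear 1 (driven, T1=23): tooth at mesh = (-N) mod T1
  20 = 0 * 23 + 20, so 20 mod 23 = 20
  (-20) mod 23 = (-20) mod 23 = 23 - 20 = 3
Mesh after 20 steps: gear-0 tooth 20 meets gear-1 tooth 3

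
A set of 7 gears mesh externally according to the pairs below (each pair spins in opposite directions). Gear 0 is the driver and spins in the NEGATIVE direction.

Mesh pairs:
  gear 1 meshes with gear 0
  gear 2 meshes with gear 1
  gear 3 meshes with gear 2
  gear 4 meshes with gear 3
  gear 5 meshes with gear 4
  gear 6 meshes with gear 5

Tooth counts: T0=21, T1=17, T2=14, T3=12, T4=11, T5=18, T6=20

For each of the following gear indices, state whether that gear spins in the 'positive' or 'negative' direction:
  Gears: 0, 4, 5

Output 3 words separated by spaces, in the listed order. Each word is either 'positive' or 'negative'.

Answer: negative negative positive

Derivation:
Gear 0 (driver): negative (depth 0)
  gear 1: meshes with gear 0 -> depth 1 -> positive (opposite of gear 0)
  gear 2: meshes with gear 1 -> depth 2 -> negative (opposite of gear 1)
  gear 3: meshes with gear 2 -> depth 3 -> positive (opposite of gear 2)
  gear 4: meshes with gear 3 -> depth 4 -> negative (opposite of gear 3)
  gear 5: meshes with gear 4 -> depth 5 -> positive (opposite of gear 4)
  gear 6: meshes with gear 5 -> depth 6 -> negative (opposite of gear 5)
Queried indices 0, 4, 5 -> negative, negative, positive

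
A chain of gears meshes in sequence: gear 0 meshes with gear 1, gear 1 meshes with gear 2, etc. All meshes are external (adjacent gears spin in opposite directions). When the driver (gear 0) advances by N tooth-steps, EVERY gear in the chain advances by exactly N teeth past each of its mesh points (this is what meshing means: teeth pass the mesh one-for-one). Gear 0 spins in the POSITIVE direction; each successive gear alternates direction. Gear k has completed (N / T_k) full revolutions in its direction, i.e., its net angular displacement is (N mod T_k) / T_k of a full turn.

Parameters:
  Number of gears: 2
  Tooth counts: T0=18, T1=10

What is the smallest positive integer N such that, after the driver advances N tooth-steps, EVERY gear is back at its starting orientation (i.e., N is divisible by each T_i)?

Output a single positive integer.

Gear k returns to start when N is a multiple of T_k.
All gears at start simultaneously when N is a common multiple of [18, 10]; the smallest such N is lcm(18, 10).
Start: lcm = T0 = 18
Fold in T1=10: gcd(18, 10) = 2; lcm(18, 10) = 18 * 10 / 2 = 180 / 2 = 90
Full cycle length = 90

Answer: 90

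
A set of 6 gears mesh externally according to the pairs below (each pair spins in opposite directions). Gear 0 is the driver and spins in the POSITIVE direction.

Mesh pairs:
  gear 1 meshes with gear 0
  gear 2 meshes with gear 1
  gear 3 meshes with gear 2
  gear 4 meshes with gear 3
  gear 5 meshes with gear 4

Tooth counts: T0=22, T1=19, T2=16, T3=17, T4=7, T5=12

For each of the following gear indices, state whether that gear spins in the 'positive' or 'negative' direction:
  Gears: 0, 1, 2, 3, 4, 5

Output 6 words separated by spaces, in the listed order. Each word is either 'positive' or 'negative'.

Gear 0 (driver): positive (depth 0)
  gear 1: meshes with gear 0 -> depth 1 -> negative (opposite of gear 0)
  gear 2: meshes with gear 1 -> depth 2 -> positive (opposite of gear 1)
  gear 3: meshes with gear 2 -> depth 3 -> negative (opposite of gear 2)
  gear 4: meshes with gear 3 -> depth 4 -> positive (opposite of gear 3)
  gear 5: meshes with gear 4 -> depth 5 -> negative (opposite of gear 4)
Queried indices 0, 1, 2, 3, 4, 5 -> positive, negative, positive, negative, positive, negative

Answer: positive negative positive negative positive negative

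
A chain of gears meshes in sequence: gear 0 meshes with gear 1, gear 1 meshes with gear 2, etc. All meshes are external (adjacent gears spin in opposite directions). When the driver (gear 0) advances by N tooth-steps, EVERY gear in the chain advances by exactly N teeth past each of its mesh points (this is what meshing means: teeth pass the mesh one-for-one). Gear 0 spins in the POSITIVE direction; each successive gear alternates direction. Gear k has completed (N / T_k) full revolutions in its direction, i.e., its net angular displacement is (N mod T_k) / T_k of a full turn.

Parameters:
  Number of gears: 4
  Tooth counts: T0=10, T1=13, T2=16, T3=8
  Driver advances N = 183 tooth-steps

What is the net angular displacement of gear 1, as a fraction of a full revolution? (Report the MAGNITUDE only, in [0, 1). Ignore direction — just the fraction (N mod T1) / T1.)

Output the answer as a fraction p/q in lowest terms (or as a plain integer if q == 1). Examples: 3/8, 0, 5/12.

Chain of 4 gears, tooth counts: [10, 13, 16, 8]
  gear 0: T0=10, direction=positive, advance = 183 mod 10 = 3 teeth = 3/10 turn
  gear 1: T1=13, direction=negative, advance = 183 mod 13 = 1 teeth = 1/13 turn
  gear 2: T2=16, direction=positive, advance = 183 mod 16 = 7 teeth = 7/16 turn
  gear 3: T3=8, direction=negative, advance = 183 mod 8 = 7 teeth = 7/8 turn
Gear 1: 183 mod 13 = 1
Fraction = 1 / 13 = 1/13 (gcd(1,13)=1) = 1/13

Answer: 1/13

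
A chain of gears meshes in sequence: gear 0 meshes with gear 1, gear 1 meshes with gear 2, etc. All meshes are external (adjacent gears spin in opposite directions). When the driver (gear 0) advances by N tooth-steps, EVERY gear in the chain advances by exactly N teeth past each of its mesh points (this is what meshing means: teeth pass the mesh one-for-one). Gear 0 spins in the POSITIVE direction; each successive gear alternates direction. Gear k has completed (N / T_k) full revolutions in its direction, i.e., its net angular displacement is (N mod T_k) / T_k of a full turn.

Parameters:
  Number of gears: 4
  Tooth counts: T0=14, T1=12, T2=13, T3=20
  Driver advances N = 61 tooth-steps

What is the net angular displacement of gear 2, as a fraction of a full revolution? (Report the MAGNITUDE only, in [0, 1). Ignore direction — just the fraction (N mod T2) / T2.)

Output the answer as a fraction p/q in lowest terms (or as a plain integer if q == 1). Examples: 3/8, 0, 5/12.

Chain of 4 gears, tooth counts: [14, 12, 13, 20]
  gear 0: T0=14, direction=positive, advance = 61 mod 14 = 5 teeth = 5/14 turn
  gear 1: T1=12, direction=negative, advance = 61 mod 12 = 1 teeth = 1/12 turn
  gear 2: T2=13, direction=positive, advance = 61 mod 13 = 9 teeth = 9/13 turn
  gear 3: T3=20, direction=negative, advance = 61 mod 20 = 1 teeth = 1/20 turn
Gear 2: 61 mod 13 = 9
Fraction = 9 / 13 = 9/13 (gcd(9,13)=1) = 9/13

Answer: 9/13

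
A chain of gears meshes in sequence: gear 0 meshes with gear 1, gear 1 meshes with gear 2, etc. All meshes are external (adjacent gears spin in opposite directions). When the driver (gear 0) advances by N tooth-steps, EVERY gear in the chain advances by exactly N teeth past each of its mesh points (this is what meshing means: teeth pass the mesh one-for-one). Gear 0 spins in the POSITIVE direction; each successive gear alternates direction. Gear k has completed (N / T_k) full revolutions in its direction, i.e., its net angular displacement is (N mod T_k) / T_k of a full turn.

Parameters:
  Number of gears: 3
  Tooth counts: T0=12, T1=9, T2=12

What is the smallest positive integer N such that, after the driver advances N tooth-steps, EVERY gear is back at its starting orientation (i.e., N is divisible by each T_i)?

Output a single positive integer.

Answer: 36

Derivation:
Gear k returns to start when N is a multiple of T_k.
All gears at start simultaneously when N is a common multiple of [12, 9, 12]; the smallest such N is lcm(12, 9, 12).
Start: lcm = T0 = 12
Fold in T1=9: gcd(12, 9) = 3; lcm(12, 9) = 12 * 9 / 3 = 108 / 3 = 36
Fold in T2=12: gcd(36, 12) = 12; lcm(36, 12) = 36 * 12 / 12 = 432 / 12 = 36
Full cycle length = 36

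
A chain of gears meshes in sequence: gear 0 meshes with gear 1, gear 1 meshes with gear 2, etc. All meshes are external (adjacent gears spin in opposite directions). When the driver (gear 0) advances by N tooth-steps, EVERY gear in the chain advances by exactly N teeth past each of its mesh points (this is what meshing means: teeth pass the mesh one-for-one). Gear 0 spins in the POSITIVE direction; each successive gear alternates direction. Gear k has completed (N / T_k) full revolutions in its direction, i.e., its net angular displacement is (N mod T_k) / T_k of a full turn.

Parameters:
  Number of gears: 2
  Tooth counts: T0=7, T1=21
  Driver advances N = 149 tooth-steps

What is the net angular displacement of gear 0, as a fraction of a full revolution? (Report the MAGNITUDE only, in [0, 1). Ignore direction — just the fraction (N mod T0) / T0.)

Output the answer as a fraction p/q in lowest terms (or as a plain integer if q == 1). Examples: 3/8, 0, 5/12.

Answer: 2/7

Derivation:
Chain of 2 gears, tooth counts: [7, 21]
  gear 0: T0=7, direction=positive, advance = 149 mod 7 = 2 teeth = 2/7 turn
  gear 1: T1=21, direction=negative, advance = 149 mod 21 = 2 teeth = 2/21 turn
Gear 0: 149 mod 7 = 2
Fraction = 2 / 7 = 2/7 (gcd(2,7)=1) = 2/7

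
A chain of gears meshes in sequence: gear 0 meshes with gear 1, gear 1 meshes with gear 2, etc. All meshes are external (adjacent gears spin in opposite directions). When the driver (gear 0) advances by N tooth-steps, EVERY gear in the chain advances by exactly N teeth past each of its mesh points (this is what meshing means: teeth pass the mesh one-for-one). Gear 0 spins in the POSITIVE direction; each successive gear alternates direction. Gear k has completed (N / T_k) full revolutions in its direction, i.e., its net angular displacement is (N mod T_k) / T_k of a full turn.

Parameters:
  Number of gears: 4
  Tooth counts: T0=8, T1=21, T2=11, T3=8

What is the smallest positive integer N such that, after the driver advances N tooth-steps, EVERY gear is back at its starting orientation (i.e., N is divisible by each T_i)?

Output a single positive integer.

Answer: 1848

Derivation:
Gear k returns to start when N is a multiple of T_k.
All gears at start simultaneously when N is a common multiple of [8, 21, 11, 8]; the smallest such N is lcm(8, 21, 11, 8).
Start: lcm = T0 = 8
Fold in T1=21: gcd(8, 21) = 1; lcm(8, 21) = 8 * 21 / 1 = 168 / 1 = 168
Fold in T2=11: gcd(168, 11) = 1; lcm(168, 11) = 168 * 11 / 1 = 1848 / 1 = 1848
Fold in T3=8: gcd(1848, 8) = 8; lcm(1848, 8) = 1848 * 8 / 8 = 14784 / 8 = 1848
Full cycle length = 1848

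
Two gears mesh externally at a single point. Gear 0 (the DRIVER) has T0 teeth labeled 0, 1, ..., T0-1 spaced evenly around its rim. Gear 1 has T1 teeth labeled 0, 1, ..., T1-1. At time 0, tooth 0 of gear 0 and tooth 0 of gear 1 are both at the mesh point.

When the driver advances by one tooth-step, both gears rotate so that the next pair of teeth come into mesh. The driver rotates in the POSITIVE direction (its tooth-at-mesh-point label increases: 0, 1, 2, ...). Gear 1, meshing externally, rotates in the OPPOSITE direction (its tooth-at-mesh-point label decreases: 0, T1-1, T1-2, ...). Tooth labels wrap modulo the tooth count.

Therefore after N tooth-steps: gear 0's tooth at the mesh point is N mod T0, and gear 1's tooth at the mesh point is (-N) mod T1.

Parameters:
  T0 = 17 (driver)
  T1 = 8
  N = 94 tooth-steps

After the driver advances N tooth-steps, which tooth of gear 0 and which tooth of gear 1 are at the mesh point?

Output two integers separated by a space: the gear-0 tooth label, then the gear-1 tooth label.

Gear 0 (driver, T0=17): tooth at mesh = N mod T0
  94 = 5 * 17 + 9, so 94 mod 17 = 9
  gear 0 tooth = 9
Gear 1 (driven, T1=8): tooth at mesh = (-N) mod T1
  94 = 11 * 8 + 6, so 94 mod 8 = 6
  (-94) mod 8 = (-6) mod 8 = 8 - 6 = 2
Mesh after 94 steps: gear-0 tooth 9 meets gear-1 tooth 2

Answer: 9 2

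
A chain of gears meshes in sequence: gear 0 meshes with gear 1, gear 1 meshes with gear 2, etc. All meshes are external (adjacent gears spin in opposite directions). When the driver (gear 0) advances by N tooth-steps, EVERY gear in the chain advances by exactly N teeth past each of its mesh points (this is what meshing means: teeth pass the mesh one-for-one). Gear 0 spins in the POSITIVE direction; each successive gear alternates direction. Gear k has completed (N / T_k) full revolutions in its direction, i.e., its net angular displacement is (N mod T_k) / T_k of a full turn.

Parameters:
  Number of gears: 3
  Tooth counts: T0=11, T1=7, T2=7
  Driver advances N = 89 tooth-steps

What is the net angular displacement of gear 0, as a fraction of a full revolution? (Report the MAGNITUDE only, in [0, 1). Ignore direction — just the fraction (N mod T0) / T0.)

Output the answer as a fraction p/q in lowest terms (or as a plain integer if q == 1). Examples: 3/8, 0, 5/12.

Chain of 3 gears, tooth counts: [11, 7, 7]
  gear 0: T0=11, direction=positive, advance = 89 mod 11 = 1 teeth = 1/11 turn
  gear 1: T1=7, direction=negative, advance = 89 mod 7 = 5 teeth = 5/7 turn
  gear 2: T2=7, direction=positive, advance = 89 mod 7 = 5 teeth = 5/7 turn
Gear 0: 89 mod 11 = 1
Fraction = 1 / 11 = 1/11 (gcd(1,11)=1) = 1/11

Answer: 1/11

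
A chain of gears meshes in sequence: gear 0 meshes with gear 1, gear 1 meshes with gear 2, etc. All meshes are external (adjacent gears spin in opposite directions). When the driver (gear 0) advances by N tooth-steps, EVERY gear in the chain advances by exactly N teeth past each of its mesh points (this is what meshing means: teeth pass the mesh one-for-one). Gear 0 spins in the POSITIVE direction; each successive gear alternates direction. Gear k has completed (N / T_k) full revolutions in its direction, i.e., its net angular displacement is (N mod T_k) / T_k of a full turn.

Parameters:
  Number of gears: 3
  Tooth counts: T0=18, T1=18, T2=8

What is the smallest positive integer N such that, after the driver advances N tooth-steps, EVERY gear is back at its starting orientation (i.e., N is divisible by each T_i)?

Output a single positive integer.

Gear k returns to start when N is a multiple of T_k.
All gears at start simultaneously when N is a common multiple of [18, 18, 8]; the smallest such N is lcm(18, 18, 8).
Start: lcm = T0 = 18
Fold in T1=18: gcd(18, 18) = 18; lcm(18, 18) = 18 * 18 / 18 = 324 / 18 = 18
Fold in T2=8: gcd(18, 8) = 2; lcm(18, 8) = 18 * 8 / 2 = 144 / 2 = 72
Full cycle length = 72

Answer: 72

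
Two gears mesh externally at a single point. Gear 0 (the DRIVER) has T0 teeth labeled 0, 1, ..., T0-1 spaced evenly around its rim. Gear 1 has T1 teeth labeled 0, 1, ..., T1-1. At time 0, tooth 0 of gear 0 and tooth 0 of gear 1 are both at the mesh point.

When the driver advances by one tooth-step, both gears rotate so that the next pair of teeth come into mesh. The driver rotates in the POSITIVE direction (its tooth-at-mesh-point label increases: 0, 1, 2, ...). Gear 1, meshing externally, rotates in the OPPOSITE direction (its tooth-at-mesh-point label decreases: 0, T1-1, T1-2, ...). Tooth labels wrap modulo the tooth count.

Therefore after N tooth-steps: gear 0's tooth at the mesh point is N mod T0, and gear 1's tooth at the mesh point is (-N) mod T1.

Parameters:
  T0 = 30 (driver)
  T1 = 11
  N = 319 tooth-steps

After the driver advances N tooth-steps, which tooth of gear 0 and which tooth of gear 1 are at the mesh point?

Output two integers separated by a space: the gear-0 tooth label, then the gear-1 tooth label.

Gear 0 (driver, T0=30): tooth at mesh = N mod T0
  319 = 10 * 30 + 19, so 319 mod 30 = 19
  gear 0 tooth = 19
Gear 1 (driven, T1=11): tooth at mesh = (-N) mod T1
  319 = 29 * 11 + 0, so 319 mod 11 = 0
  (-319) mod 11 = 0
Mesh after 319 steps: gear-0 tooth 19 meets gear-1 tooth 0

Answer: 19 0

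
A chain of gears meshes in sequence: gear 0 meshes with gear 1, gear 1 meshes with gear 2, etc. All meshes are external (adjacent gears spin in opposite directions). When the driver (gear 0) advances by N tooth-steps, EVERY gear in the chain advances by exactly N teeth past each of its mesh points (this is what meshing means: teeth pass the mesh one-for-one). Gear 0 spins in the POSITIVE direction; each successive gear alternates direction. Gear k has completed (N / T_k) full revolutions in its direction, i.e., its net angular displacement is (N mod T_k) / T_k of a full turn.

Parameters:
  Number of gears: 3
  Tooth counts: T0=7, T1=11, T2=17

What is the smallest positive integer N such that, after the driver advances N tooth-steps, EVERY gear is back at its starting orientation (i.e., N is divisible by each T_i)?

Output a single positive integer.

Answer: 1309

Derivation:
Gear k returns to start when N is a multiple of T_k.
All gears at start simultaneously when N is a common multiple of [7, 11, 17]; the smallest such N is lcm(7, 11, 17).
Start: lcm = T0 = 7
Fold in T1=11: gcd(7, 11) = 1; lcm(7, 11) = 7 * 11 / 1 = 77 / 1 = 77
Fold in T2=17: gcd(77, 17) = 1; lcm(77, 17) = 77 * 17 / 1 = 1309 / 1 = 1309
Full cycle length = 1309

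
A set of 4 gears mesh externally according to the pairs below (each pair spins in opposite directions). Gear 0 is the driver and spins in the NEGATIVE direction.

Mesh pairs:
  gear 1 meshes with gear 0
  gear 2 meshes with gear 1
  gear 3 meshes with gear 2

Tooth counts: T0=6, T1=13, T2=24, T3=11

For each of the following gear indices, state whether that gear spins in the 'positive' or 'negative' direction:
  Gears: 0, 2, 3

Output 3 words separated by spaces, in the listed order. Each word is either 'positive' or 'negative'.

Gear 0 (driver): negative (depth 0)
  gear 1: meshes with gear 0 -> depth 1 -> positive (opposite of gear 0)
  gear 2: meshes with gear 1 -> depth 2 -> negative (opposite of gear 1)
  gear 3: meshes with gear 2 -> depth 3 -> positive (opposite of gear 2)
Queried indices 0, 2, 3 -> negative, negative, positive

Answer: negative negative positive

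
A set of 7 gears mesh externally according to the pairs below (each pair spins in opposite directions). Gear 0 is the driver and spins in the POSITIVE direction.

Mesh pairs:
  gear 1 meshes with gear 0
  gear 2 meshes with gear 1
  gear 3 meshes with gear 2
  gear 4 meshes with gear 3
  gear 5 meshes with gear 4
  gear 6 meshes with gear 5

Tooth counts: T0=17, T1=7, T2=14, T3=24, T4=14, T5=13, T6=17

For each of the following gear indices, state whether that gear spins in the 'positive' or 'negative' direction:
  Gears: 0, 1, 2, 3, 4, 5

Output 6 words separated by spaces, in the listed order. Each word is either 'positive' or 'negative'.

Answer: positive negative positive negative positive negative

Derivation:
Gear 0 (driver): positive (depth 0)
  gear 1: meshes with gear 0 -> depth 1 -> negative (opposite of gear 0)
  gear 2: meshes with gear 1 -> depth 2 -> positive (opposite of gear 1)
  gear 3: meshes with gear 2 -> depth 3 -> negative (opposite of gear 2)
  gear 4: meshes with gear 3 -> depth 4 -> positive (opposite of gear 3)
  gear 5: meshes with gear 4 -> depth 5 -> negative (opposite of gear 4)
  gear 6: meshes with gear 5 -> depth 6 -> positive (opposite of gear 5)
Queried indices 0, 1, 2, 3, 4, 5 -> positive, negative, positive, negative, positive, negative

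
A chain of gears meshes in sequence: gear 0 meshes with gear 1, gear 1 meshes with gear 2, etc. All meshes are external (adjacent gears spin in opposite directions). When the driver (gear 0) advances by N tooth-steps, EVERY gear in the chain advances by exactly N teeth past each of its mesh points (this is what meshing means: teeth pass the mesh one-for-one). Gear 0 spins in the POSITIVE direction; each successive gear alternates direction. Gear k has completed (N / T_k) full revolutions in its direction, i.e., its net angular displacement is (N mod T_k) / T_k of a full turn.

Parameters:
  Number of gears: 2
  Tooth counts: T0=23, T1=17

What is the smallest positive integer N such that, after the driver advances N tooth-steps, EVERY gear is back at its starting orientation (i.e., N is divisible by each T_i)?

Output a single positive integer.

Answer: 391

Derivation:
Gear k returns to start when N is a multiple of T_k.
All gears at start simultaneously when N is a common multiple of [23, 17]; the smallest such N is lcm(23, 17).
Start: lcm = T0 = 23
Fold in T1=17: gcd(23, 17) = 1; lcm(23, 17) = 23 * 17 / 1 = 391 / 1 = 391
Full cycle length = 391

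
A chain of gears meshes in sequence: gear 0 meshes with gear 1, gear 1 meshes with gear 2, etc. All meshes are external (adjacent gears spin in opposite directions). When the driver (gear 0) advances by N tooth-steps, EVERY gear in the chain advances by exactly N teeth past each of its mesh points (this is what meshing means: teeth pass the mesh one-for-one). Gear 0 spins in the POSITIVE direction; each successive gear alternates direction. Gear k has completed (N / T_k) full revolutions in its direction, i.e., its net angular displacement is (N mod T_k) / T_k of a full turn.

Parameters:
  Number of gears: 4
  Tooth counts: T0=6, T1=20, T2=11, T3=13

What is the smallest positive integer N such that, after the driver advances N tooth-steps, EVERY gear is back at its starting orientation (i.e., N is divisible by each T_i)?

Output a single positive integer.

Gear k returns to start when N is a multiple of T_k.
All gears at start simultaneously when N is a common multiple of [6, 20, 11, 13]; the smallest such N is lcm(6, 20, 11, 13).
Start: lcm = T0 = 6
Fold in T1=20: gcd(6, 20) = 2; lcm(6, 20) = 6 * 20 / 2 = 120 / 2 = 60
Fold in T2=11: gcd(60, 11) = 1; lcm(60, 11) = 60 * 11 / 1 = 660 / 1 = 660
Fold in T3=13: gcd(660, 13) = 1; lcm(660, 13) = 660 * 13 / 1 = 8580 / 1 = 8580
Full cycle length = 8580

Answer: 8580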